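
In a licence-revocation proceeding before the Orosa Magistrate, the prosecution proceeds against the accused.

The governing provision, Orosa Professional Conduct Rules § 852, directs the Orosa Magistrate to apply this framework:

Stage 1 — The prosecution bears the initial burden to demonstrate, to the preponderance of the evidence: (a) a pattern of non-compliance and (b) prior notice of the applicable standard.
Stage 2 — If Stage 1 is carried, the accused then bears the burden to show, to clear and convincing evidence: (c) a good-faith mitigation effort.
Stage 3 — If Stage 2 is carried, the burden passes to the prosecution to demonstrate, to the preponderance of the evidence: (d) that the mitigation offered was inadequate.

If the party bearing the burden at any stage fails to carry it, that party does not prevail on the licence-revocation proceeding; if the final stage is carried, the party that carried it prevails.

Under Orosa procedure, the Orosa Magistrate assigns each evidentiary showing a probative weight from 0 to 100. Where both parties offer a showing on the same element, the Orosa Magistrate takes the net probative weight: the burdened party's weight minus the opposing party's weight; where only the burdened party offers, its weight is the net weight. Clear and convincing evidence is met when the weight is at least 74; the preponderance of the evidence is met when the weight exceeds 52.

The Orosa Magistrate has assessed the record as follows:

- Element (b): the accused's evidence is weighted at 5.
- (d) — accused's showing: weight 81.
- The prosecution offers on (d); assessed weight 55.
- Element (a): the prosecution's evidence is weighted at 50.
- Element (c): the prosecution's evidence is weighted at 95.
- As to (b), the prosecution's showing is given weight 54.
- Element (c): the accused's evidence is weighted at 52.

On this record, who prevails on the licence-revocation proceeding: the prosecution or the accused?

accused

At Stage 1 the prosecution must meet the preponderance of the evidence (weight exceeds 52): on (a) the weight is 50, which does not exceed 52, so (a) does not meet the standard; on (b) the weight is 54 less the opposing 5 gives net 49, which does not exceed 52, so (b) does not meet the standard.
  Stage 1 not carried; the prosecution fails its burden.
The accused prevails.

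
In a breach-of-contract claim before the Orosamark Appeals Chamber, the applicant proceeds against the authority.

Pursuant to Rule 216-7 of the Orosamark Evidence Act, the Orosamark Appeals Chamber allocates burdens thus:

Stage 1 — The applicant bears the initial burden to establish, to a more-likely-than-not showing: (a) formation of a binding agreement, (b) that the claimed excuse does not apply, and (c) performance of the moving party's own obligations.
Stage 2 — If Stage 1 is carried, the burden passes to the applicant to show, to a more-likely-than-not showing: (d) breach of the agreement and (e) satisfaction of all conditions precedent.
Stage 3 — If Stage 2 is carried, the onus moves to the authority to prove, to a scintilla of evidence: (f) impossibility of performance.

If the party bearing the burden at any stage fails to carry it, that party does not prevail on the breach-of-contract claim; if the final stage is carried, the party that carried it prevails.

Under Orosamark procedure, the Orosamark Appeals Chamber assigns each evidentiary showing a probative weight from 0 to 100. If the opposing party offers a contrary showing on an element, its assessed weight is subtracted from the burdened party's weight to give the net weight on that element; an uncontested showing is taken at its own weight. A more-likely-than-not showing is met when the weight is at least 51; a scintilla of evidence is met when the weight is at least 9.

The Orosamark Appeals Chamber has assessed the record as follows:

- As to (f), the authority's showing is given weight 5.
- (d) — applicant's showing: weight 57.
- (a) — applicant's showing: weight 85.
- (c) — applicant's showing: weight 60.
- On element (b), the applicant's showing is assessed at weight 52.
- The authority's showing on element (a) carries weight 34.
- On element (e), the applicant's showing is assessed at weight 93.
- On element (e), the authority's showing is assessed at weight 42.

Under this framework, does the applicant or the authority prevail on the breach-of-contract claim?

Stage 1 — burden on applicant; standard: a more-likely-than-not showing (weight is at least 51).
    (a): 85 − 34 = 51 ≥ 51 [met]
    (b): 52 ≥ 51 [met]
    (c): 60 ≥ 51 [met]
  Stage 1 carried; the burden remains with the applicant.
Stage 2 — burden on applicant; standard: a more-likely-than-not showing (weight is at least 51).
    (d): 57 ≥ 51 [met]
    (e): 93 − 42 = 51 ≥ 51 [met]
  The applicant carries Stage 2; the authority now bears the burden.
Stage 3 — burden on authority; standard: a scintilla of evidence (weight is at least 9).
    (f): 5 < 9 [not met]
  Not every element is met, so the authority fails to carry Stage 3.
So the applicant prevails.

applicant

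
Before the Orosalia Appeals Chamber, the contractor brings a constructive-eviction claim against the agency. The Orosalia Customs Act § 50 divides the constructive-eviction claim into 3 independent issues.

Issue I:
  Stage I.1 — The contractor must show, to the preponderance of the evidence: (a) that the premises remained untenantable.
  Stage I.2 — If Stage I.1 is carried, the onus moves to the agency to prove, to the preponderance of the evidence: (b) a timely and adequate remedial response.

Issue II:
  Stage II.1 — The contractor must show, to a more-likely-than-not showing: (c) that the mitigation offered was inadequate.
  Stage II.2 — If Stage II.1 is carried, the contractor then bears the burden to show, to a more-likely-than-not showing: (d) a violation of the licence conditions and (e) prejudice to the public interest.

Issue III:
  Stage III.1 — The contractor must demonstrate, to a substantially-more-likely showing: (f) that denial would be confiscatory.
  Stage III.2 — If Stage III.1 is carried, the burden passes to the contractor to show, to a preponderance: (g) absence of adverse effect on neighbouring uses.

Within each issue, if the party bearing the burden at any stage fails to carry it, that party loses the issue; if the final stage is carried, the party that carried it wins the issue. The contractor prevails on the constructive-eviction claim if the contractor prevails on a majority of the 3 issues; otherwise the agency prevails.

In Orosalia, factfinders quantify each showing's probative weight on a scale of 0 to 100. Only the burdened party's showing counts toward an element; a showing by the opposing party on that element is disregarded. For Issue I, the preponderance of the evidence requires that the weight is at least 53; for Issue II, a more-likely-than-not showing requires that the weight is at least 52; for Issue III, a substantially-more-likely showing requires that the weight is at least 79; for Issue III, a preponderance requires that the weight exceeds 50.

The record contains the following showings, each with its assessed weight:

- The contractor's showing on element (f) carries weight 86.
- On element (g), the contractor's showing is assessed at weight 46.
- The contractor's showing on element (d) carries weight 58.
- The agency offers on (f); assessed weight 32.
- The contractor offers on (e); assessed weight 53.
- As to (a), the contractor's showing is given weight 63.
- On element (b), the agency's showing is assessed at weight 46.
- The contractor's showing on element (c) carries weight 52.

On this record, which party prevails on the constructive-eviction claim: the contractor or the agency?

— Issue I —
Stage I.1 — burden on contractor; standard: the preponderance of the evidence (weight is at least 53).
    (a): 63 ≥ 53 [met]
  Stage I.1 is satisfied; the onus moves to the agency.
Stage I.2 — burden on agency; standard: the preponderance of the evidence (weight is at least 53).
    (b): 46 < 53 [not met]
  Not every element is met, so the agency fails to carry Stage I.2.
The contractor prevails on this issue.
— Issue II —
At Stage II.1 the contractor must meet a more-likely-than-not showing (weight is at least 52): on (c) the weight is 52, which does reach 52, so (c) meets the standard.
  All elements met. The contractor retains the burden for Stage II.2.
At Stage II.2 the contractor must meet a more-likely-than-not showing (weight is at least 52): on (d) the weight is 58, ≥ 52, so (d) meets the standard; on (e) the weight is 53, which does reach 52, so (e) meets the standard.
  All elements met at the final stage.
All stages carried — the contractor prevails on this issue.
— Issue III —
Stage III.1 (contractor, a substantially-more-likely showing, weight is at least 79): (f) 86 (agency's 32 disregarded) ≥ 79 — meets.
  Stage III.1 carried; the burden remains with the contractor.
Stage III.2 (contractor, a preponderance, weight exceeds 50): (g) 46 ≤ 50 — fails.
  The contractor does not carry Stage III.2.
So the agency prevails on this issue.
Per-issue: Issue I → contractor; Issue II → contractor; Issue III → agency. The contractor must prevail on a majority of issues; overall, the contractor prevails.

contractor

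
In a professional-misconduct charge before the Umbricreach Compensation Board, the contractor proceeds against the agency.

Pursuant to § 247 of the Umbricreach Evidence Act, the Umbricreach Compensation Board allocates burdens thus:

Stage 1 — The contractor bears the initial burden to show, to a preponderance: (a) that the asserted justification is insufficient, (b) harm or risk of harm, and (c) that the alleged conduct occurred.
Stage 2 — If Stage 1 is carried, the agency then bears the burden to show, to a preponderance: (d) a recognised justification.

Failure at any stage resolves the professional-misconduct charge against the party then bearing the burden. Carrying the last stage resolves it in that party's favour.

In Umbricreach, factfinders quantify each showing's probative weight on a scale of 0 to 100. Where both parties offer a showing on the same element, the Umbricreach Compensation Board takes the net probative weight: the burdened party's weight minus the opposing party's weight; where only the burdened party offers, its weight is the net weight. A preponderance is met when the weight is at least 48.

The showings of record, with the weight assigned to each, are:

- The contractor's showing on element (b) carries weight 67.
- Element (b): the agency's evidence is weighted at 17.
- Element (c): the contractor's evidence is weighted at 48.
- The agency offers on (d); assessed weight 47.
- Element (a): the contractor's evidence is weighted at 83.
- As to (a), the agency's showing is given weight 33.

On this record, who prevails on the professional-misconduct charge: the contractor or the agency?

At Stage 1 the contractor must meet a preponderance (weight is at least 48): on (a) the weight is 83 less the opposing 33 gives net 50, which does reach 48, so (a) meets the standard; on (b) the weight is 67 less the opposing 17 gives net 50, ≥ 48, so (b) meets the standard; on (c) the weight is 48, ≥ 48, so (c) meets the standard.
  Stage 1 is satisfied; the onus moves to the agency.
At Stage 2 the agency must meet a preponderance (weight is at least 48): on (d) the weight is 47, < 48, so (d) does not meet the standard.
  Not every element is met, so the agency fails to carry Stage 2.
The analysis ends at Stage 2; the contractor prevails.

contractor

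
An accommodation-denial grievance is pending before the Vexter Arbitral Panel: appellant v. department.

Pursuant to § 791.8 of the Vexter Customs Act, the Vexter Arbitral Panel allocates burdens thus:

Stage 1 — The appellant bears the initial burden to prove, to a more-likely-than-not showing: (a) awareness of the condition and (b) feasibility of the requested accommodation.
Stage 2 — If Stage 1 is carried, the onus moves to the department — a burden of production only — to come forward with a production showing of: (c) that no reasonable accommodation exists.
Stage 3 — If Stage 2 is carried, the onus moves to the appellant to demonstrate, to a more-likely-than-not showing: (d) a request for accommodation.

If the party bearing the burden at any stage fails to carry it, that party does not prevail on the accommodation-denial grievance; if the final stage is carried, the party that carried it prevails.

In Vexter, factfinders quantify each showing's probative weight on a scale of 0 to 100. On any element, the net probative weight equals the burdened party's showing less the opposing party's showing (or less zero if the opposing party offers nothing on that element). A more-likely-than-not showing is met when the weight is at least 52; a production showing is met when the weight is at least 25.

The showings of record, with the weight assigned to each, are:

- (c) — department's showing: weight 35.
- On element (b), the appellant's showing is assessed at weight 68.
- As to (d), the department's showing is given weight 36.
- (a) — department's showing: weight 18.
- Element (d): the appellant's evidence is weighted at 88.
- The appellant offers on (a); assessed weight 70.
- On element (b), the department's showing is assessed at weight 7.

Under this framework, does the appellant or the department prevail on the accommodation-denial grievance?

appellant

Stage 1 — burden on appellant; standard: a more-likely-than-not showing (weight is at least 52).
    (a): 70 − 18 = 52 ≥ 52 [met]
    (b): 68 − 7 = 61 ≥ 52 [met]
  Stage 1 is satisfied; the onus moves to the department.
Stage 2 — burden on department; standard: a production showing (weight is at least 25).
    (c): 35 ≥ 25 [met]
  The department carries Stage 2; the appellant now bears the burden.
Stage 3 — burden on appellant; standard: a more-likely-than-not showing (weight is at least 52).
    (d): 88 − 36 = 52 ≥ 52 [met]
  The appellant carries the last stage.
All stages carried — the appellant prevails.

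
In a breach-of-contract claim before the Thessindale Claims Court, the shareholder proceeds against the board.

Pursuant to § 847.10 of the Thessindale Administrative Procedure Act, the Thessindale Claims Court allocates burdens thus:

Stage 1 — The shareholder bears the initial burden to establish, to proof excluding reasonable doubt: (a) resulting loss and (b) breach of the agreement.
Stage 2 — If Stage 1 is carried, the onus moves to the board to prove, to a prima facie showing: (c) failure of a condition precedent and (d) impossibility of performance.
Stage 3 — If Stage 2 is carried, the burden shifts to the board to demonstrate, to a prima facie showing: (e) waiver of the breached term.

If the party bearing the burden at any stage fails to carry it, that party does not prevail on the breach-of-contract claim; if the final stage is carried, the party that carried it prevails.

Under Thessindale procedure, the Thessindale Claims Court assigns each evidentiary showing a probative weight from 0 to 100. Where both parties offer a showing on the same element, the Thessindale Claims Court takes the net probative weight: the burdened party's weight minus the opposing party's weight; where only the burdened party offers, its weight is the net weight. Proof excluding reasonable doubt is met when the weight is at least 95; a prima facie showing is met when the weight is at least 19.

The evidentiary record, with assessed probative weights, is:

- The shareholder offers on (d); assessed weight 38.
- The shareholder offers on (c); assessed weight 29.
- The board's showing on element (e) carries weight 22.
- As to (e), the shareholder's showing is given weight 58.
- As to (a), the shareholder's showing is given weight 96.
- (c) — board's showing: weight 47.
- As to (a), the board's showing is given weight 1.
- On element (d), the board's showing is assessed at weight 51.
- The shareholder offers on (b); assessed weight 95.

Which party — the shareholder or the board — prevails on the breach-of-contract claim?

shareholder

Stage 1 (shareholder, proof excluding reasonable doubt, weight is at least 95): (a) net 96−1=95 ≥ 95 — meets; (b) 95 ≥ 95 — meets.
  Stage 1 is satisfied; the onus moves to the board.
Stage 2 (board, a prima facie showing, weight is at least 19): (c) net 47−29=18 < 19 — fails; (d) net 51−38=13 < 19 — fails.
  Not every element is met, so the board fails to carry Stage 2.
So the shareholder prevails.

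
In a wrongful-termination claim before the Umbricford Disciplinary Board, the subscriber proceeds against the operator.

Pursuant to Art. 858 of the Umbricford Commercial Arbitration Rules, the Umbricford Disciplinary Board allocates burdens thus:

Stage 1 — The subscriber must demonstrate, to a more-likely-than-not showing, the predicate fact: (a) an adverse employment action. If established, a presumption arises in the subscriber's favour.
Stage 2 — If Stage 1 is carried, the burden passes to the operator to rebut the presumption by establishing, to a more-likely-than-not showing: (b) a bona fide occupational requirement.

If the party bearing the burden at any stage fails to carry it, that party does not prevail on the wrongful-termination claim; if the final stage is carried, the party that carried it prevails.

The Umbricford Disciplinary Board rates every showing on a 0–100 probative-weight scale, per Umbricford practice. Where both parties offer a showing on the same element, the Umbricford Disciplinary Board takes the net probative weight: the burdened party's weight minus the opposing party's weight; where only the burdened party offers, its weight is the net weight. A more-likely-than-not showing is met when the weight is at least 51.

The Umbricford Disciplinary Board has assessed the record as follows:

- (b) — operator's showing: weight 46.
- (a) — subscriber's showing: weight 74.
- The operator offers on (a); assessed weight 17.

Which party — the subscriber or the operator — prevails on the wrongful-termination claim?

Stage 1 — burden on subscriber; standard: a more-likely-than-not showing (weight is at least 51).
    (a): 74 − 17 = 57 ≥ 51 [met]
  The subscriber carries Stage 1; the operator now bears the burden.
Stage 2 — burden on operator; standard: a more-likely-than-not showing (weight is at least 51).
    (b): 46 < 51 [not met]
  Stage 2 not carried; the operator fails its burden.
The analysis ends at Stage 2; the subscriber prevails.

subscriber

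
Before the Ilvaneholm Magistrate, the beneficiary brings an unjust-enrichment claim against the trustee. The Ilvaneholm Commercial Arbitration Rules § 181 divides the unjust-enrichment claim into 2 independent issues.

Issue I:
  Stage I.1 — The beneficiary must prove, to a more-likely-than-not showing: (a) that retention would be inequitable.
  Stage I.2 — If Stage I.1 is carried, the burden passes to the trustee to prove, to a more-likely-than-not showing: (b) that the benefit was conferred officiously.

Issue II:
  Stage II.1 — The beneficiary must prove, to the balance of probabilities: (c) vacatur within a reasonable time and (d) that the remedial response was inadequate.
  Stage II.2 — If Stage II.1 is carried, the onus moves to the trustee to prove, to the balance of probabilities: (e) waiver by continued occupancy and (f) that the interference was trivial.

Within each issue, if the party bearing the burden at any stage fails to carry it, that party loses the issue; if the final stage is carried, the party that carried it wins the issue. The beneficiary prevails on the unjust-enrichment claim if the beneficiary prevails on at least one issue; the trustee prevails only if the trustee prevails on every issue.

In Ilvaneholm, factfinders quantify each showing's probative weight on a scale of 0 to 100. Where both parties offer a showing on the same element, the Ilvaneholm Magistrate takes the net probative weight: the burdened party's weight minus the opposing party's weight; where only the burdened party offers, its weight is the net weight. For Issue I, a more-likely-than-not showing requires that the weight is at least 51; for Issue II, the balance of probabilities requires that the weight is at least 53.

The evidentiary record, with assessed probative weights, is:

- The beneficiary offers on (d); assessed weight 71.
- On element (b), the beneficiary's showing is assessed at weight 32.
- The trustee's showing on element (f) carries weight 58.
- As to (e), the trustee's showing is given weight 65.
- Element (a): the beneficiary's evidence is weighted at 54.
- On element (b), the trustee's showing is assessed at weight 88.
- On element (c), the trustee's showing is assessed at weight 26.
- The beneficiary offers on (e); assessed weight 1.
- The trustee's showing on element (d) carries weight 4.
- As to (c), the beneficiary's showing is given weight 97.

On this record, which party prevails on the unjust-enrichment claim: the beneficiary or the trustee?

— Issue I —
Stage I.1 — burden on beneficiary; standard: a more-likely-than-not showing (weight is at least 51).
    (a): 54 ≥ 51 [met]
  Stage I.1 carried; the burden shifts to the trustee.
Stage I.2 — burden on trustee; standard: a more-likely-than-not showing (weight is at least 51).
    (b): 88 − 32 = 56 ≥ 51 [met]
  All elements met at the final stage.
With every stage satisfied, the trustee prevails on this issue.
— Issue II —
Stage II.1 — burden on beneficiary; standard: the balance of probabilities (weight is at least 53).
    (c): 97 − 26 = 71 ≥ 53 [met]
    (d): 71 − 4 = 67 ≥ 53 [met]
  All elements met. The burden passes to the trustee.
Stage II.2 — burden on trustee; standard: the balance of probabilities (weight is at least 53).
    (e): 65 − 1 = 64 ≥ 53 [met]
    (f): 58 ≥ 53 [met]
  All elements met at the final stage.
Every stage carried; the trustee prevails on this issue.
Per-issue: Issue I → trustee; Issue II → trustee. The beneficiary must prevail on at least one issue; overall, the trustee prevails.

trustee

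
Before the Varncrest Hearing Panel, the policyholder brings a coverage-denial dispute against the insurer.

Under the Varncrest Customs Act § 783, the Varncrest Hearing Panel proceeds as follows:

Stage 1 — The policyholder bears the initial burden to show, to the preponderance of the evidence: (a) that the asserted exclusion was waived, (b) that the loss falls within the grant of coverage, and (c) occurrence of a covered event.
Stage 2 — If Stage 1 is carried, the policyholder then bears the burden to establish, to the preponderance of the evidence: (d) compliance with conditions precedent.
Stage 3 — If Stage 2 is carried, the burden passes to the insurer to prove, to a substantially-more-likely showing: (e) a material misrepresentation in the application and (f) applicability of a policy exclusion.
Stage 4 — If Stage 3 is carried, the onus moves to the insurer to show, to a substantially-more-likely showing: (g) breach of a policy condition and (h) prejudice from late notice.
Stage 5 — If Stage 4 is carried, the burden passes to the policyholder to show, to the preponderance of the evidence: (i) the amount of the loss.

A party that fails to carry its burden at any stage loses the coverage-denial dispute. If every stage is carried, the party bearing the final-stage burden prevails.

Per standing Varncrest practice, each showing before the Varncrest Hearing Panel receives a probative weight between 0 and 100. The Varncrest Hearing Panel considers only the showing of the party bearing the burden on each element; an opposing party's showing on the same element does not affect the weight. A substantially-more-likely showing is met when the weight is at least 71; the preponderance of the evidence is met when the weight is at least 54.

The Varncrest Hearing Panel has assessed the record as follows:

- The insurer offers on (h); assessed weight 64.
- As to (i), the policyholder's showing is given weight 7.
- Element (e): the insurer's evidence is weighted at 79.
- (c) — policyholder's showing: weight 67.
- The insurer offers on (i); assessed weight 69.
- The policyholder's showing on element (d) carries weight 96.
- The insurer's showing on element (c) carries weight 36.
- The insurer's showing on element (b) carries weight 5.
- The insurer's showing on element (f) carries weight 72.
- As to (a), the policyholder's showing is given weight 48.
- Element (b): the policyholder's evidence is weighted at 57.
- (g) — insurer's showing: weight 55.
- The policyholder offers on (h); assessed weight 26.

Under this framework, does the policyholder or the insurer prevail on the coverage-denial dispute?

insurer

At Stage 1 the policyholder must meet the preponderance of the evidence (weight is at least 54): on (a) the weight is 48, which does not reach 54, so (a) does not meet the standard; on (b) the weight is 57 (the insurer's 5 is given no effect), ≥ 54, so (b) meets the standard; on (c) the weight is 67 (the insurer's 36 is given no effect), which does reach 54, so (c) meets the standard.
  Not every element is met, so the policyholder fails to carry Stage 1.
The insurer prevails.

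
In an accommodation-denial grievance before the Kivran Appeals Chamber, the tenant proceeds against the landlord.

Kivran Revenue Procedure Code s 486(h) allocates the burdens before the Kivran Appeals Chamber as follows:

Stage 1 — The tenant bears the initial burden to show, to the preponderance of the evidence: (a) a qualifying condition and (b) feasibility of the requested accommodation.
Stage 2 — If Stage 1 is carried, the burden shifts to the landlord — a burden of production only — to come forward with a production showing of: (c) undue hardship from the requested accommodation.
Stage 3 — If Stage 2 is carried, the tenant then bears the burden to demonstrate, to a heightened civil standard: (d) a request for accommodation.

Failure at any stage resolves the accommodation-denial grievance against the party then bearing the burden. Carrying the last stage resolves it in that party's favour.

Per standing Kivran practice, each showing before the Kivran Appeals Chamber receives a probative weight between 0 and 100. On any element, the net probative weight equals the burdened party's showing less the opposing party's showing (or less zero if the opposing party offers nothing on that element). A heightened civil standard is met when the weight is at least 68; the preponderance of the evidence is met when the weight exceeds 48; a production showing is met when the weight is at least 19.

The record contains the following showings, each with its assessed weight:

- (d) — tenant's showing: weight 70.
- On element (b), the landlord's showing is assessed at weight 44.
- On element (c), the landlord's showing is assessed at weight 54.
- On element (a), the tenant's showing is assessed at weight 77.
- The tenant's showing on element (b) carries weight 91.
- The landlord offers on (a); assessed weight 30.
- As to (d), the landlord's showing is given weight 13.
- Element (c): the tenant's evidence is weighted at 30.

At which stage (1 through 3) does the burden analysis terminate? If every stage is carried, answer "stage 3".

stage 1

Stage 1 — burden on tenant; standard: the preponderance of the evidence (weight exceeds 48).
    (a): 77 − 30 = 47 ≤ 48 [not met]
    (b): 91 − 44 = 47 ≤ 48 [not met]
  Stage 1 not carried; the tenant fails its burden.
The analysis ends at Stage 1; the landlord prevails.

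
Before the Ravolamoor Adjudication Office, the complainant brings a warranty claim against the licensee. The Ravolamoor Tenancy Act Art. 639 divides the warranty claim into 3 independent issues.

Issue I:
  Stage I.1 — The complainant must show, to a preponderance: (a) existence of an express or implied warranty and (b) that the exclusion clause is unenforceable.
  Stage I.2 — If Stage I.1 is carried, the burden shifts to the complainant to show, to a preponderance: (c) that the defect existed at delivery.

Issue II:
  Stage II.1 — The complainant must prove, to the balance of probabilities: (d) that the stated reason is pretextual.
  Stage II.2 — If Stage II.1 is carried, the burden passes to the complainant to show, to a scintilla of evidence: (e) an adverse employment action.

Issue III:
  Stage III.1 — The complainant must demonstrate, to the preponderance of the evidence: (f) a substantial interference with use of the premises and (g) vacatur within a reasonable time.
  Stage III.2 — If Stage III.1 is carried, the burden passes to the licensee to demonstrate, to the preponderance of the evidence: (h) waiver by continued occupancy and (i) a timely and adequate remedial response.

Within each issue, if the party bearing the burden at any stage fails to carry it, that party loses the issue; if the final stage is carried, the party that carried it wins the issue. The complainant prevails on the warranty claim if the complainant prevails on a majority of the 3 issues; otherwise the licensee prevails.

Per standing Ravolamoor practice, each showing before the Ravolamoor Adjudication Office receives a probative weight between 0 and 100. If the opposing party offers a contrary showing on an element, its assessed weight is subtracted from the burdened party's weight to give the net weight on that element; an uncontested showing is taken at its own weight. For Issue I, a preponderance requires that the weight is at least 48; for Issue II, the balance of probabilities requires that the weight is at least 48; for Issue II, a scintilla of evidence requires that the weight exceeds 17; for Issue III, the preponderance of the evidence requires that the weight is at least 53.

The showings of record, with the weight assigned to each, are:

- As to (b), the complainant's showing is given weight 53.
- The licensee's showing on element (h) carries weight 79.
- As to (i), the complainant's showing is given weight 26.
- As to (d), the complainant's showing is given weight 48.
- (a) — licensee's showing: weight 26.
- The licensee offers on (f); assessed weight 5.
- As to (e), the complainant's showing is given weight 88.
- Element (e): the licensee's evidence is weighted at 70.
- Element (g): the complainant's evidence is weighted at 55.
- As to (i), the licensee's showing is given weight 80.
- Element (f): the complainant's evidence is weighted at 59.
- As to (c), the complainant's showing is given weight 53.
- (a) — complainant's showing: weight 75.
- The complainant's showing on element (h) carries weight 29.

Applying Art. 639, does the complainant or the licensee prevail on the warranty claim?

complainant

— Issue I —
Stage I.1 — burden on complainant; standard: a preponderance (weight is at least 48).
    (a): 75 − 26 = 49 ≥ 48 [met]
    (b): 53 ≥ 48 [met]
  All elements met. The complainant retains the burden for Stage I.2.
Stage I.2 — burden on complainant; standard: a preponderance (weight is at least 48).
    (c): 53 ≥ 48 [met]
  The complainant carries the last stage.
Every stage carried; the complainant prevails on this issue.
— Issue II —
At Stage II.1 the complainant must meet the balance of probabilities (weight is at least 48): on (d) the weight is 48, which does reach 48, so (d) meets the standard.
  Stage II.1 is satisfied; the complainant continues to bear the burden.
At Stage II.2 the complainant must meet a scintilla of evidence (weight exceeds 17): on (e) the weight is 88 less the opposing 70 gives net 18, > 17, so (e) meets the standard.
  Stage II.2 carried; the final stage is satisfied.
All stages carried — the complainant prevails on this issue.
— Issue III —
Stage III.1 — burden on complainant; standard: the preponderance of the evidence (weight is at least 53).
    (f): 59 − 5 = 54 ≥ 53 [met]
    (g): 55 ≥ 53 [met]
  All elements met. The burden passes to the licensee.
Stage III.2 — burden on licensee; standard: the preponderance of the evidence (weight is at least 53).
    (h): 79 − 29 = 50 < 53 [not met]
    (i): 80 − 26 = 54 ≥ 53 [met]
  Not every element is met, so the licensee fails to carry Stage III.2.
The complainant prevails on this issue.
Per-issue: Issue I → complainant; Issue II → complainant; Issue III → complainant. The complainant must prevail on a majority of issues; overall, the complainant prevails.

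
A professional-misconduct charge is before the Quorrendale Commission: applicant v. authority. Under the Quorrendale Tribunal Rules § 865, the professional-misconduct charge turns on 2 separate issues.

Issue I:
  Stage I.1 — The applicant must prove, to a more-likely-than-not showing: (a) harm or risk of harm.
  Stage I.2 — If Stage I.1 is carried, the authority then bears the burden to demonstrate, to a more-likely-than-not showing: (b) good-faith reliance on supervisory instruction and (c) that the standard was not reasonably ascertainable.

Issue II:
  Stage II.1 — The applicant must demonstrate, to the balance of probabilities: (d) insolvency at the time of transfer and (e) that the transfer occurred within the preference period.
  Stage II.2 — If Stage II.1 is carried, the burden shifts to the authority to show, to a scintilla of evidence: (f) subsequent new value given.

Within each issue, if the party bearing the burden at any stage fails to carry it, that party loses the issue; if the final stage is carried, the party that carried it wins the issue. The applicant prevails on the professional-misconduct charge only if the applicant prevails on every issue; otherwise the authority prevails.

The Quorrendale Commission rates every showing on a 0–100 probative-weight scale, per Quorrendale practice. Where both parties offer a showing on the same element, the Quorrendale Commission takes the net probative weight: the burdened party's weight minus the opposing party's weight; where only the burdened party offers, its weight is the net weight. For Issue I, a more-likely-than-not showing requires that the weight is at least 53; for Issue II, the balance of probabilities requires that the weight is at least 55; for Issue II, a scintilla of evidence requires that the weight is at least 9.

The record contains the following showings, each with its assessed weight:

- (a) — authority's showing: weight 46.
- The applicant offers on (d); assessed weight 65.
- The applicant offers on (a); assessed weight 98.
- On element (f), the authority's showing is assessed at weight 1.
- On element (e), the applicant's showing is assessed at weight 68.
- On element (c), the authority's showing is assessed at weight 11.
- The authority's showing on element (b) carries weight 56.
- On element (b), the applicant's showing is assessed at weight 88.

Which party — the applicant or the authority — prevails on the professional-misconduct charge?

— Issue I —
Stage I.1 (applicant, a more-likely-than-not showing, weight is at least 53): (a) net 98−46=52 < 53 — fails.
  The applicant does not carry Stage I.1.
The analysis ends at Stage I.1; the authority prevails on this issue.
— Issue II —
Stage II.1 — burden on applicant; standard: the balance of probabilities (weight is at least 55).
    (d): 65 ≥ 55 [met]
    (e): 68 ≥ 55 [met]
  The applicant carries Stage II.1; the authority now bears the burden.
Stage II.2 — burden on authority; standard: a scintilla of evidence (weight is at least 9).
    (f): 1 < 9 [not met]
  Not every element is met, so the authority fails to carry Stage II.2.
So the applicant prevails on this issue.
Per-issue: Issue I → authority; Issue II → applicant. The applicant must prevail on every issue; overall, the authority prevails.

authority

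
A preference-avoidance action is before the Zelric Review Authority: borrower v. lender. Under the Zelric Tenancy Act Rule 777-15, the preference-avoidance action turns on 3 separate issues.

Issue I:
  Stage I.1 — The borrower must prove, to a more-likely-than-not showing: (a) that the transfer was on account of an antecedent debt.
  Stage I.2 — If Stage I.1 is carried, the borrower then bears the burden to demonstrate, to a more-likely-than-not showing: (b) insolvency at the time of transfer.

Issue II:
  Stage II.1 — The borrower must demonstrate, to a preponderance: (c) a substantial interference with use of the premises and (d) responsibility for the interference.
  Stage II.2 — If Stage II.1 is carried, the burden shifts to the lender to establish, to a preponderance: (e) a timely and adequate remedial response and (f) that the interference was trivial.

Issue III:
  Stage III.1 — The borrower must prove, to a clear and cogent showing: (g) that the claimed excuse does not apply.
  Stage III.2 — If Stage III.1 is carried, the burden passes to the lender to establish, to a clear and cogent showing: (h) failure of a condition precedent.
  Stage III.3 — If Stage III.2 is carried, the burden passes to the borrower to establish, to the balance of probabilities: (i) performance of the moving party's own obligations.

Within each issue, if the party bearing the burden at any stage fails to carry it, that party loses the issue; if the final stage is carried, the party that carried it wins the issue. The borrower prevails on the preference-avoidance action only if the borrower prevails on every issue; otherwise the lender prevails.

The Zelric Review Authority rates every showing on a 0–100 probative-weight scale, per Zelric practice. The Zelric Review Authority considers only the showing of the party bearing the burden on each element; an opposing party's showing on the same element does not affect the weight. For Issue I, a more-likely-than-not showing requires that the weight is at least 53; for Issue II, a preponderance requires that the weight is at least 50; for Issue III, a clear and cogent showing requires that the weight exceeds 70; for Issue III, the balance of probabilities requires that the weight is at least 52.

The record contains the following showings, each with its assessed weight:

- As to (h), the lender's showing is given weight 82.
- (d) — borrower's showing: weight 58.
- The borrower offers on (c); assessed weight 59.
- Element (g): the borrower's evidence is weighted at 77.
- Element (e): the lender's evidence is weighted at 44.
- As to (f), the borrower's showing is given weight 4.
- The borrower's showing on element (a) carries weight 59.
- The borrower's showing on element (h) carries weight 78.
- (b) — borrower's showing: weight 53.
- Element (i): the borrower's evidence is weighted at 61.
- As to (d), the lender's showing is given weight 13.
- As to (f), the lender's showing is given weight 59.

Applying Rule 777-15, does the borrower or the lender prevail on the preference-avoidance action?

— Issue I —
Stage I.1 (borrower, a more-likely-than-not showing, weight is at least 53): (a) 59 ≥ 53 — meets.
  Stage I.1 is satisfied; the borrower continues to bear the burden.
Stage I.2 (borrower, a more-likely-than-not showing, weight is at least 53): (b) 53 ≥ 53 — meets.
  All elements met at the final stage.
Every stage carried; the borrower prevails on this issue.
— Issue II —
Stage II.1 (borrower, a preponderance, weight is at least 50): (c) 59 ≥ 50 — meets; (d) 58 (lender's 13 disregarded) ≥ 50 — meets.
  The borrower carries Stage II.1; the lender now bears the burden.
Stage II.2 (lender, a preponderance, weight is at least 50): (e) 44 < 50 — fails; (f) 59 (borrower's 4 disregarded) ≥ 50 — meets.
  Stage II.2 not carried; the lender fails its burden.
The analysis ends at Stage II.2; the borrower prevails on this issue.
— Issue III —
At Stage III.1 the borrower must meet a clear and cogent showing (weight exceeds 70): on (g) the weight is 77, which does exceed 70, so (g) meets the standard.
  All elements met. The burden passes to the lender.
At Stage III.2 the lender must meet a clear and cogent showing (weight exceeds 70): on (h) the weight is 82 (the borrower's 78 is given no effect), > 70, so (h) meets the standard.
  All elements met. The burden passes to the borrower.
At Stage III.3 the borrower must meet the balance of probabilities (weight is at least 52): on (i) the weight is 61, which does reach 52, so (i) meets the standard.
  All elements met at the final stage.
Every stage carried; the borrower prevails on this issue.
Per-issue: Issue I → borrower; Issue II → borrower; Issue III → borrower. The borrower must prevail on every issue; overall, the borrower prevails.

borrower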